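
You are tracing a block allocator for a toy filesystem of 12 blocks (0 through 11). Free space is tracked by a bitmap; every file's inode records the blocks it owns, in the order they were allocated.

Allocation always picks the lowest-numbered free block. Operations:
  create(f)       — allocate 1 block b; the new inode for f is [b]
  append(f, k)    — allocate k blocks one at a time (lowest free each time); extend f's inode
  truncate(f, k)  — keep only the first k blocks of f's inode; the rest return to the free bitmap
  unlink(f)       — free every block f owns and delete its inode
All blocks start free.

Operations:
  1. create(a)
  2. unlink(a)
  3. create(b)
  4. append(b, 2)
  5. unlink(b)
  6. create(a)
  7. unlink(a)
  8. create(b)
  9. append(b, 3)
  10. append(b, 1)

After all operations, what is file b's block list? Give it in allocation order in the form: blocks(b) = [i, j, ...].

blocks(b) = [0, 1, 2, 3, 4]

after create(a) → a:[0]  free=[F...........]
after unlink(a) →   free=[............]
after create(b) → b:[0]  free=[F...........]
after append(b, 2) → b:[0, 1, 2]  free=[FFF.........]
after unlink(b) →   free=[............]
after create(a) → a:[0]  free=[F...........]
after unlink(a) →   free=[............]
after create(b) → b:[0]  free=[F...........]
after append(b, 3) → b:[0, 1, 2, 3]  free=[FFFF........]
after append(b, 1) → b:[0, 1, 2, 3, 4]  free=[FFFFF.......]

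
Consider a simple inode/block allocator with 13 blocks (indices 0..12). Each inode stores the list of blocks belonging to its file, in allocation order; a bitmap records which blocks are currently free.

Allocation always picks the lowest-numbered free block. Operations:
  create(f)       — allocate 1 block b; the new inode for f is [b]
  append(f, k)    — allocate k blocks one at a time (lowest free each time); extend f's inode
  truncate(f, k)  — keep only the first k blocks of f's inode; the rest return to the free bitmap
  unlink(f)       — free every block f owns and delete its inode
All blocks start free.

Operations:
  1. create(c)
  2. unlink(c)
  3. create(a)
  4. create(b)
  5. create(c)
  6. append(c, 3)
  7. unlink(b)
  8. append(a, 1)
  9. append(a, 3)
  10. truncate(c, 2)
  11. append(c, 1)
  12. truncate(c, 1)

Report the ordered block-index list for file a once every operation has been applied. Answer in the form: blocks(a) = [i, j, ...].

blocks(a) = [0, 1, 6, 7, 8]

[1] create(c) — c=0 (map F............)
[2] unlink(c) —  (map .............)
[3] create(a) — a=0 (map F............)
[4] create(b) — a=0 b=1 (map FF...........)
[5] create(c) — a=0 b=1 c=2 (map FFF..........)
[6] append(c, 3) — a=0 b=1 c=2,3,4,5 (map FFFFFF.......)
[7] unlink(b) — a=0 c=2,3,4,5 (map F.FFFF.......)
[8] append(a, 1) — a=0,1 c=2,3,4,5 (map FFFFFF.......)
[9] append(a, 3) — a=0,1,6,7,8 c=2,3,4,5 (map FFFFFFFFF....)
[10] truncate(c, 2) — a=0,1,6,7,8 c=2,3 (map FFFF..FFF....)
[11] append(c, 1) — a=0,1,6,7,8 c=2,3,4 (map FFFFF.FFF....)
[12] truncate(c, 1) — a=0,1,6,7,8 c=2 (map FFF...FFF....)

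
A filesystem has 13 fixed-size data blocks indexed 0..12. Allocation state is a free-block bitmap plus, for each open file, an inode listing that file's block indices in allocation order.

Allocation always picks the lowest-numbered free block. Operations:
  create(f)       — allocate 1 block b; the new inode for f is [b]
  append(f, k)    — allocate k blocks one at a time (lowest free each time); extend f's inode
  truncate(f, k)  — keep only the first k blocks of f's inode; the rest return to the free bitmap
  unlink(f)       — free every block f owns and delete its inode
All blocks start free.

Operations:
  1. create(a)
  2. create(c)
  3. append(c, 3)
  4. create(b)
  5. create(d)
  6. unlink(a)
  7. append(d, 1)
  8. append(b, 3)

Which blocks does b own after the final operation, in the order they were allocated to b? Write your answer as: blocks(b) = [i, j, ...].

blocks(b) = [5, 7, 8, 9]

[1] create(a) — a=0 (map F............)
[2] create(c) — a=0 c=1 (map FF...........)
[3] append(c, 3) — a=0 c=1,2,3,4 (map FFFFF........)
[4] create(b) — a=0 b=5 c=1,2,3,4 (map FFFFFF.......)
[5] create(d) — a=0 b=5 c=1,2,3,4 d=6 (map FFFFFFF......)
[6] unlink(a) — b=5 c=1,2,3,4 d=6 (map .FFFFFF......)
[7] append(d, 1) — b=5 c=1,2,3,4 d=6,0 (map FFFFFFF......)
[8] append(b, 3) — b=5,7,8,9 c=1,2,3,4 d=6,0 (map FFFFFFFFFF...)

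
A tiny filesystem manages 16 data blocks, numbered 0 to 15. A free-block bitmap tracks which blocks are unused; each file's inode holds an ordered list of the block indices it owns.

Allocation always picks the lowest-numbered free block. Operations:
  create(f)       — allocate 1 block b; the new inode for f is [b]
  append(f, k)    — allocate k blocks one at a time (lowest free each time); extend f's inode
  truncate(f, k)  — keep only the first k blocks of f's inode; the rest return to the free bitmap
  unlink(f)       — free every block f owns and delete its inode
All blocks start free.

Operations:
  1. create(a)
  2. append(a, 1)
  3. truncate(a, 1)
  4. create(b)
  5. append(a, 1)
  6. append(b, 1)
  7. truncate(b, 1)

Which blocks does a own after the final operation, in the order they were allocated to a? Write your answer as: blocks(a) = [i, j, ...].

blocks(a) = [0, 2]

after create(a) → a:[0]  free=[F...............]
after append(a, 1) → a:[0, 1]  free=[FF..............]
after truncate(a, 1) → a:[0]  free=[F...............]
after create(b) → a:[0], b:[1]  free=[FF..............]
after append(a, 1) → a:[0, 2], b:[1]  free=[FFF.............]
after append(b, 1) → a:[0, 2], b:[1, 3]  free=[FFFF............]
after truncate(b, 1) → a:[0, 2], b:[1]  free=[FFF.............]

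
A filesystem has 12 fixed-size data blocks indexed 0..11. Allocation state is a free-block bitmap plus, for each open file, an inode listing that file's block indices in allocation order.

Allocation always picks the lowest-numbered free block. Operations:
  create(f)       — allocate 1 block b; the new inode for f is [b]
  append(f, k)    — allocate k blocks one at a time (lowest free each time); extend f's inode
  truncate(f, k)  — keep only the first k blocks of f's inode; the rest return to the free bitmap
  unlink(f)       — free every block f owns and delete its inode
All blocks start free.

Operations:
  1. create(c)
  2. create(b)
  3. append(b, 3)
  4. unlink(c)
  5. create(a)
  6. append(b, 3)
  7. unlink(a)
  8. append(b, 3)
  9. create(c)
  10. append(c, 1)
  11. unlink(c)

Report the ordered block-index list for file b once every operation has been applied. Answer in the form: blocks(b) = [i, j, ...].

blocks(b) = [1, 2, 3, 4, 5, 6, 7, 0, 8, 9]

create(c): bitmap=F........... | c=[0]
create(b): bitmap=FF.......... | b=[1] c=[0]
append(b, 3): bitmap=FFFFF....... | b=[1, 2, 3, 4] c=[0]
unlink(c): bitmap=.FFFF....... | b=[1, 2, 3, 4]
create(a): bitmap=FFFFF....... | a=[0] b=[1, 2, 3, 4]
append(b, 3): bitmap=FFFFFFFF.... | a=[0] b=[1, 2, 3, 4, 5, 6, 7]
unlink(a): bitmap=.FFFFFFF.... | b=[1, 2, 3, 4, 5, 6, 7]
append(b, 3): bitmap=FFFFFFFFFF.. | b=[1, 2, 3, 4, 5, 6, 7, 0, 8, 9]
create(c): bitmap=FFFFFFFFFFF. | b=[1, 2, 3, 4, 5, 6, 7, 0, 8, 9] c=[10]
append(c, 1): bitmap=FFFFFFFFFFFF | b=[1, 2, 3, 4, 5, 6, 7, 0, 8, 9] c=[10, 11]
unlink(c): bitmap=FFFFFFFFFF.. | b=[1, 2, 3, 4, 5, 6, 7, 0, 8, 9]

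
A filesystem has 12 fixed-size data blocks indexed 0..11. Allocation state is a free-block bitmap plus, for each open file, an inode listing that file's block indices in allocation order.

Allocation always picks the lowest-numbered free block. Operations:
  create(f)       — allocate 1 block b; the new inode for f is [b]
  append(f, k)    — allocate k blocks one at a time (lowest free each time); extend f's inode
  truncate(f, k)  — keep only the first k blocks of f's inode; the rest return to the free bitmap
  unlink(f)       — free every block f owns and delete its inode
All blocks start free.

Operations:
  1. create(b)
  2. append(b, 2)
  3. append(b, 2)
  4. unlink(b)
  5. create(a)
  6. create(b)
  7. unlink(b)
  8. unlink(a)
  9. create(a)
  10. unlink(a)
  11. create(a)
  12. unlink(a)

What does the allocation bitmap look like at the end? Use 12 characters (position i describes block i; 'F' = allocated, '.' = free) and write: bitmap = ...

create(b): bitmap=F........... | b=[0]
append(b, 2): bitmap=FFF......... | b=[0, 1, 2]
append(b, 2): bitmap=FFFFF....... | b=[0, 1, 2, 3, 4]
unlink(b): bitmap=............ | 
create(a): bitmap=F........... | a=[0]
create(b): bitmap=FF.......... | a=[0] b=[1]
unlink(b): bitmap=F........... | a=[0]
unlink(a): bitmap=............ | 
create(a): bitmap=F........... | a=[0]
unlink(a): bitmap=............ | 
create(a): bitmap=F........... | a=[0]
unlink(a): bitmap=............ | 

bitmap = ............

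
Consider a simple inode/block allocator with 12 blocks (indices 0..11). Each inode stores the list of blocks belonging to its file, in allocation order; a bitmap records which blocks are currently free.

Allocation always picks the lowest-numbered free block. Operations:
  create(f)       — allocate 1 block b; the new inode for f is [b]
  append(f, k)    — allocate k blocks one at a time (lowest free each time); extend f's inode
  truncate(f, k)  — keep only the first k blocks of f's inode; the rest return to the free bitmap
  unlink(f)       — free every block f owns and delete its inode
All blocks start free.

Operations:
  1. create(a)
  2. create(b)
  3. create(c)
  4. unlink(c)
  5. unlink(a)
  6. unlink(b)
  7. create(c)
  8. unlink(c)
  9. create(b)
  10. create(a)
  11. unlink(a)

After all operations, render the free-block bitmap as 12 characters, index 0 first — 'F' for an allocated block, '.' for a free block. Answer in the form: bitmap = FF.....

[1] create(a) — a=0 (map F...........)
[2] create(b) — a=0 b=1 (map FF..........)
[3] create(c) — a=0 b=1 c=2 (map FFF.........)
[4] unlink(c) — a=0 b=1 (map FF..........)
[5] unlink(a) — b=1 (map .F..........)
[6] unlink(b) —  (map ............)
[7] create(c) — c=0 (map F...........)
[8] unlink(c) —  (map ............)
[9] create(b) — b=0 (map F...........)
[10] create(a) — a=1 b=0 (map FF..........)
[11] unlink(a) — b=0 (map F...........)

bitmap = F...........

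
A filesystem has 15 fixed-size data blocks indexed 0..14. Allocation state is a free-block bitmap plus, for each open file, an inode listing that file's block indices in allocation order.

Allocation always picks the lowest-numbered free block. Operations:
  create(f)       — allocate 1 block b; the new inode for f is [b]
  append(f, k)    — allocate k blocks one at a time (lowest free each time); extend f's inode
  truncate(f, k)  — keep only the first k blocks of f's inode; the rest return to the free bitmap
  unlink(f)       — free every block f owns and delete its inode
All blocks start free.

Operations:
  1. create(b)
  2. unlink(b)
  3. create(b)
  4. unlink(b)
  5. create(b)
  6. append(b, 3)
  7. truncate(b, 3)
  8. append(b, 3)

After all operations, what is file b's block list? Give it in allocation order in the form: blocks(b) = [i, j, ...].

blocks(b) = [0, 1, 2, 3, 4, 5]

create(b): bitmap=F.............. | b=[0]
unlink(b): bitmap=............... | 
create(b): bitmap=F.............. | b=[0]
unlink(b): bitmap=............... | 
create(b): bitmap=F.............. | b=[0]
append(b, 3): bitmap=FFFF........... | b=[0, 1, 2, 3]
truncate(b, 3): bitmap=FFF............ | b=[0, 1, 2]
append(b, 3): bitmap=FFFFFF......... | b=[0, 1, 2, 3, 4, 5]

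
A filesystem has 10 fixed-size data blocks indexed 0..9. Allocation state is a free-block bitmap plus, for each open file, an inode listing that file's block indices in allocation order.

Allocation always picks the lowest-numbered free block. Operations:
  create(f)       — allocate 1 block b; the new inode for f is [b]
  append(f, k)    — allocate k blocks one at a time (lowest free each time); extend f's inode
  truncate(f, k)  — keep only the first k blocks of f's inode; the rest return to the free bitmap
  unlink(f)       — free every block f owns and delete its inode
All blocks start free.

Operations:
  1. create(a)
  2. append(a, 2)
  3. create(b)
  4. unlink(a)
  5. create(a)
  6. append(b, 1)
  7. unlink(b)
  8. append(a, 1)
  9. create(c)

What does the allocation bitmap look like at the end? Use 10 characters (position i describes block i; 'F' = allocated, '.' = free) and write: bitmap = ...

bitmap = FFF.......

  1. create(a)  ⇒  F.........  {a→[0]}
  2. append(a, 2)  ⇒  FFF.......  {a→[0, 1, 2]}
  3. create(b)  ⇒  FFFF......  {a→[0, 1, 2]; b→[3]}
  4. unlink(a)  ⇒  ...F......  {b→[3]}
  5. create(a)  ⇒  F..F......  {a→[0]; b→[3]}
  6. append(b, 1)  ⇒  FF.F......  {a→[0]; b→[3, 1]}
  7. unlink(b)  ⇒  F.........  {a→[0]}
  8. append(a, 1)  ⇒  FF........  {a→[0, 1]}
  9. create(c)  ⇒  FFF.......  {a→[0, 1]; c→[2]}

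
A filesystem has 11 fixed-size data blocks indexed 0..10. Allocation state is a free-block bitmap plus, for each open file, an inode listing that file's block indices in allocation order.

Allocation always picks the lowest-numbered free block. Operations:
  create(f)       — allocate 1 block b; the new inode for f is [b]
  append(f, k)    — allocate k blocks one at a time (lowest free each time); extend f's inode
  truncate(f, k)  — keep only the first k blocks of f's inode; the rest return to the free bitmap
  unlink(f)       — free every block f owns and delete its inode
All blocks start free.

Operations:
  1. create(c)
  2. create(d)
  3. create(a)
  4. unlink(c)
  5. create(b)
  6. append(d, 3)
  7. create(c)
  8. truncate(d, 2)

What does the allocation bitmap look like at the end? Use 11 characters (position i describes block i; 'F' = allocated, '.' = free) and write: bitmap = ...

bitmap = FFFF..F....

create(c): bitmap=F.......... | c=[0]
create(d): bitmap=FF......... | c=[0] d=[1]
create(a): bitmap=FFF........ | a=[2] c=[0] d=[1]
unlink(c): bitmap=.FF........ | a=[2] d=[1]
create(b): bitmap=FFF........ | a=[2] b=[0] d=[1]
append(d, 3): bitmap=FFFFFF..... | a=[2] b=[0] d=[1, 3, 4, 5]
create(c): bitmap=FFFFFFF.... | a=[2] b=[0] c=[6] d=[1, 3, 4, 5]
truncate(d, 2): bitmap=FFFF..F.... | a=[2] b=[0] c=[6] d=[1, 3]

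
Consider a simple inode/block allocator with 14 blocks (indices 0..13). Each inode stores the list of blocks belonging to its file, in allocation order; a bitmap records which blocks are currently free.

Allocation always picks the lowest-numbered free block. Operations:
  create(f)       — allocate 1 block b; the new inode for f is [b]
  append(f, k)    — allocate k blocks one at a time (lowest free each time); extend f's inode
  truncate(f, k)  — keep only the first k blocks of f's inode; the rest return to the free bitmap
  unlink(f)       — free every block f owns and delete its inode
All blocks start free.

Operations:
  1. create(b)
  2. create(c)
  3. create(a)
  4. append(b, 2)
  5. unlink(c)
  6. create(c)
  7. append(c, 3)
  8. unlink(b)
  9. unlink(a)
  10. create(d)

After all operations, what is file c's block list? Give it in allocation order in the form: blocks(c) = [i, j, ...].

blocks(c) = [1, 5, 6, 7]

create(b): bitmap=F............. | b=[0]
create(c): bitmap=FF............ | b=[0] c=[1]
create(a): bitmap=FFF........... | a=[2] b=[0] c=[1]
append(b, 2): bitmap=FFFFF......... | a=[2] b=[0, 3, 4] c=[1]
unlink(c): bitmap=F.FFF......... | a=[2] b=[0, 3, 4]
create(c): bitmap=FFFFF......... | a=[2] b=[0, 3, 4] c=[1]
append(c, 3): bitmap=FFFFFFFF...... | a=[2] b=[0, 3, 4] c=[1, 5, 6, 7]
unlink(b): bitmap=.FF..FFF...... | a=[2] c=[1, 5, 6, 7]
unlink(a): bitmap=.F...FFF...... | c=[1, 5, 6, 7]
create(d): bitmap=FF...FFF...... | c=[1, 5, 6, 7] d=[0]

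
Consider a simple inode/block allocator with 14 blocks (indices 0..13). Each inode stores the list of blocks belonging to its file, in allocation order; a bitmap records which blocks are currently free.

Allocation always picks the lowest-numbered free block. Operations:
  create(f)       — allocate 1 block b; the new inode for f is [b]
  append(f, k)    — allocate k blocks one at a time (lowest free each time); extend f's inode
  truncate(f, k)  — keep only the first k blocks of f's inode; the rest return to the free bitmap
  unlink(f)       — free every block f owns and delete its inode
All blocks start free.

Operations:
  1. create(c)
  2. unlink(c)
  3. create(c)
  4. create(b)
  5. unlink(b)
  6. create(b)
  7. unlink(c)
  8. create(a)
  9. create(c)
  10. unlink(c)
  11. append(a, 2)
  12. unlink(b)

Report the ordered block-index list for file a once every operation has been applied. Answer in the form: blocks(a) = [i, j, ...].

after create(c) → c:[0]  free=[F.............]
after unlink(c) →   free=[..............]
after create(c) → c:[0]  free=[F.............]
after create(b) → b:[1], c:[0]  free=[FF............]
after unlink(b) → c:[0]  free=[F.............]
after create(b) → b:[1], c:[0]  free=[FF............]
after unlink(c) → b:[1]  free=[.F............]
after create(a) → a:[0], b:[1]  free=[FF............]
after create(c) → a:[0], b:[1], c:[2]  free=[FFF...........]
after unlink(c) → a:[0], b:[1]  free=[FF............]
after append(a, 2) → a:[0, 2, 3], b:[1]  free=[FFFF..........]
after unlink(b) → a:[0, 2, 3]  free=[F.FF..........]

blocks(a) = [0, 2, 3]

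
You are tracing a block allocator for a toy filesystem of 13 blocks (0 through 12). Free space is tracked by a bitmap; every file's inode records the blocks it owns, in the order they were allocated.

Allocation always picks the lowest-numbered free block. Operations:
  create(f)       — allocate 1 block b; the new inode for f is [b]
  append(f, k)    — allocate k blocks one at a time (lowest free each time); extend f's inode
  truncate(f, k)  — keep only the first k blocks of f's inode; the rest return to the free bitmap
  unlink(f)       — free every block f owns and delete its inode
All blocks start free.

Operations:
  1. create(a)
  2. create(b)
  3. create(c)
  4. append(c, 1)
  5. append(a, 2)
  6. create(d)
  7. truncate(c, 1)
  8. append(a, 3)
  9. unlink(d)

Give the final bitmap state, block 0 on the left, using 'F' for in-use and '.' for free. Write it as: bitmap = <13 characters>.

create(a): bitmap=F............ | a=[0]
create(b): bitmap=FF........... | a=[0] b=[1]
create(c): bitmap=FFF.......... | a=[0] b=[1] c=[2]
append(c, 1): bitmap=FFFF......... | a=[0] b=[1] c=[2, 3]
append(a, 2): bitmap=FFFFFF....... | a=[0, 4, 5] b=[1] c=[2, 3]
create(d): bitmap=FFFFFFF...... | a=[0, 4, 5] b=[1] c=[2, 3] d=[6]
truncate(c, 1): bitmap=FFF.FFF...... | a=[0, 4, 5] b=[1] c=[2] d=[6]
append(a, 3): bitmap=FFFFFFFFF.... | a=[0, 4, 5, 3, 7, 8] b=[1] c=[2] d=[6]
unlink(d): bitmap=FFFFFF.FF.... | a=[0, 4, 5, 3, 7, 8] b=[1] c=[2]

bitmap = FFFFFF.FF....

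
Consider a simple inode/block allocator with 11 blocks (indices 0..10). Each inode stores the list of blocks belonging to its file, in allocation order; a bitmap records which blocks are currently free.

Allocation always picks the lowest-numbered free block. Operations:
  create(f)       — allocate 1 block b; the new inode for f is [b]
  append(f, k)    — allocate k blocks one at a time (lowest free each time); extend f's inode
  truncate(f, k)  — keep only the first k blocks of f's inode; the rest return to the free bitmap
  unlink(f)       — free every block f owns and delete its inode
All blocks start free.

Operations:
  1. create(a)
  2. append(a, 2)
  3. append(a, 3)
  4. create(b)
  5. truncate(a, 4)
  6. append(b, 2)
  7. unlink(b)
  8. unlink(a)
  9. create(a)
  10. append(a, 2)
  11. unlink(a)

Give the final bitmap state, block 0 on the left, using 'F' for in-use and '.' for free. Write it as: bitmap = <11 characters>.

bitmap = ...........

  1. create(a)  ⇒  F..........  {a→[0]}
  2. append(a, 2)  ⇒  FFF........  {a→[0, 1, 2]}
  3. append(a, 3)  ⇒  FFFFFF.....  {a→[0, 1, 2, 3, 4, 5]}
  4. create(b)  ⇒  FFFFFFF....  {a→[0, 1, 2, 3, 4, 5]; b→[6]}
  5. truncate(a, 4)  ⇒  FFFF..F....  {a→[0, 1, 2, 3]; b→[6]}
  6. append(b, 2)  ⇒  FFFFFFF....  {a→[0, 1, 2, 3]; b→[6, 4, 5]}
  7. unlink(b)  ⇒  FFFF.......  {a→[0, 1, 2, 3]}
  8. unlink(a)  ⇒  ...........  {}
  9. create(a)  ⇒  F..........  {a→[0]}
  10. append(a, 2)  ⇒  FFF........  {a→[0, 1, 2]}
  11. unlink(a)  ⇒  ...........  {}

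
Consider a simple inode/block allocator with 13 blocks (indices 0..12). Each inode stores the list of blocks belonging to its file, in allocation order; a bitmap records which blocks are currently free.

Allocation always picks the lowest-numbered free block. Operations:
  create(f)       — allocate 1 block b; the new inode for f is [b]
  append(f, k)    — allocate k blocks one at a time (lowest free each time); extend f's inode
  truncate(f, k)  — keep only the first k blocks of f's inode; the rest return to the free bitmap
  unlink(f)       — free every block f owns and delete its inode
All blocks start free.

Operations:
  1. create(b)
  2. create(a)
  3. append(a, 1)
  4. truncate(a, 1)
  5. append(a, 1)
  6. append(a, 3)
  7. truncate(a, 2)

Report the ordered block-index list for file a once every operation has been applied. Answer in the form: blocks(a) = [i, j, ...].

blocks(a) = [1, 2]

  1. create(b)  ⇒  F............  {b→[0]}
  2. create(a)  ⇒  FF...........  {a→[1]; b→[0]}
  3. append(a, 1)  ⇒  FFF..........  {a→[1, 2]; b→[0]}
  4. truncate(a, 1)  ⇒  FF...........  {a→[1]; b→[0]}
  5. append(a, 1)  ⇒  FFF..........  {a→[1, 2]; b→[0]}
  6. append(a, 3)  ⇒  FFFFFF.......  {a→[1, 2, 3, 4, 5]; b→[0]}
  7. truncate(a, 2)  ⇒  FFF..........  {a→[1, 2]; b→[0]}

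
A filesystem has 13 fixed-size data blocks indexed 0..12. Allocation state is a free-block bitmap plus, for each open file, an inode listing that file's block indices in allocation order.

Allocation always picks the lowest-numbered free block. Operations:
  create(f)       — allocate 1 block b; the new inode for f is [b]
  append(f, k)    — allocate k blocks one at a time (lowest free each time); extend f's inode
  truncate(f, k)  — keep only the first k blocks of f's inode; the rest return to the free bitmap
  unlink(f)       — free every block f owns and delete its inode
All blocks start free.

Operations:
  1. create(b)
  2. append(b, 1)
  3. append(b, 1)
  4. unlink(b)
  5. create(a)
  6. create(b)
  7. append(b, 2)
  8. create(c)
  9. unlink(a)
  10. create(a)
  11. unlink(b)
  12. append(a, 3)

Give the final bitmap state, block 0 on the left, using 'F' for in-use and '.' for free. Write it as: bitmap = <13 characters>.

create(b): bitmap=F............ | b=[0]
append(b, 1): bitmap=FF........... | b=[0, 1]
append(b, 1): bitmap=FFF.......... | b=[0, 1, 2]
unlink(b): bitmap=............. | 
create(a): bitmap=F............ | a=[0]
create(b): bitmap=FF........... | a=[0] b=[1]
append(b, 2): bitmap=FFFF......... | a=[0] b=[1, 2, 3]
create(c): bitmap=FFFFF........ | a=[0] b=[1, 2, 3] c=[4]
unlink(a): bitmap=.FFFF........ | b=[1, 2, 3] c=[4]
create(a): bitmap=FFFFF........ | a=[0] b=[1, 2, 3] c=[4]
unlink(b): bitmap=F...F........ | a=[0] c=[4]
append(a, 3): bitmap=FFFFF........ | a=[0, 1, 2, 3] c=[4]

bitmap = FFFFF........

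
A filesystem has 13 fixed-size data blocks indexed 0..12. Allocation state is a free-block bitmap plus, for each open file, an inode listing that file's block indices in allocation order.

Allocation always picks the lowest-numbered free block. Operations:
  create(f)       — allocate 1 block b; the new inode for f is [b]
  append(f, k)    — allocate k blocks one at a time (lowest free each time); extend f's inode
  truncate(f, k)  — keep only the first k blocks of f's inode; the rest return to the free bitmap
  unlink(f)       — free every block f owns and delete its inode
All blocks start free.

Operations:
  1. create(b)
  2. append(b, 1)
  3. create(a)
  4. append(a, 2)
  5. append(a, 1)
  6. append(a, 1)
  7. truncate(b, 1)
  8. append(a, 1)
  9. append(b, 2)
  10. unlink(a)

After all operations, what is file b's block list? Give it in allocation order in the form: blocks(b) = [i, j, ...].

create(b): bitmap=F............ | b=[0]
append(b, 1): bitmap=FF........... | b=[0, 1]
create(a): bitmap=FFF.......... | a=[2] b=[0, 1]
append(a, 2): bitmap=FFFFF........ | a=[2, 3, 4] b=[0, 1]
append(a, 1): bitmap=FFFFFF....... | a=[2, 3, 4, 5] b=[0, 1]
append(a, 1): bitmap=FFFFFFF...... | a=[2, 3, 4, 5, 6] b=[0, 1]
truncate(b, 1): bitmap=F.FFFFF...... | a=[2, 3, 4, 5, 6] b=[0]
append(a, 1): bitmap=FFFFFFF...... | a=[2, 3, 4, 5, 6, 1] b=[0]
append(b, 2): bitmap=FFFFFFFFF.... | a=[2, 3, 4, 5, 6, 1] b=[0, 7, 8]
unlink(a): bitmap=F......FF.... | b=[0, 7, 8]

blocks(b) = [0, 7, 8]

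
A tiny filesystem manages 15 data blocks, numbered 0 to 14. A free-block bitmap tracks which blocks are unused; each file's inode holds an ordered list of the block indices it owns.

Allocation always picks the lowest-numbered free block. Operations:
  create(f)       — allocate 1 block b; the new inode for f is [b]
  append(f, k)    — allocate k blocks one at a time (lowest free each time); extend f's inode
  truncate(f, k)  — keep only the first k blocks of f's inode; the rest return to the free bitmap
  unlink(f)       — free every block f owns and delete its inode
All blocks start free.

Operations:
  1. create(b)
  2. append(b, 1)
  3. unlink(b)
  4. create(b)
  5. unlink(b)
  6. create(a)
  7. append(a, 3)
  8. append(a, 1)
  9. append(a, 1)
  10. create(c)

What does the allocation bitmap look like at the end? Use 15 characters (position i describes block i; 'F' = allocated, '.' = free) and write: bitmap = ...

create(b): bitmap=F.............. | b=[0]
append(b, 1): bitmap=FF............. | b=[0, 1]
unlink(b): bitmap=............... | 
create(b): bitmap=F.............. | b=[0]
unlink(b): bitmap=............... | 
create(a): bitmap=F.............. | a=[0]
append(a, 3): bitmap=FFFF........... | a=[0, 1, 2, 3]
append(a, 1): bitmap=FFFFF.......... | a=[0, 1, 2, 3, 4]
append(a, 1): bitmap=FFFFFF......... | a=[0, 1, 2, 3, 4, 5]
create(c): bitmap=FFFFFFF........ | a=[0, 1, 2, 3, 4, 5] c=[6]

bitmap = FFFFFFF........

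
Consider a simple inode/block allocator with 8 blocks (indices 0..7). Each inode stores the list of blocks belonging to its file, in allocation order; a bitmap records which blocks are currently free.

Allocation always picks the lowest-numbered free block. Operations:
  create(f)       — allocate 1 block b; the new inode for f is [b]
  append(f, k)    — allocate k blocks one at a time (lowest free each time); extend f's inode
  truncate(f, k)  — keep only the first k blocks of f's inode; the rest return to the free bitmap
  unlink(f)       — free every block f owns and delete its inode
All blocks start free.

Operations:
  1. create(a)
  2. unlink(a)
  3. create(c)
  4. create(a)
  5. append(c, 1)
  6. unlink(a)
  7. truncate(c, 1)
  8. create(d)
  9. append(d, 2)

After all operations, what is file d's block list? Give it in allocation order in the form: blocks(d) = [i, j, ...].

  1. create(a)  ⇒  F.......  {a→[0]}
  2. unlink(a)  ⇒  ........  {}
  3. create(c)  ⇒  F.......  {c→[0]}
  4. create(a)  ⇒  FF......  {a→[1]; c→[0]}
  5. append(c, 1)  ⇒  FFF.....  {a→[1]; c→[0, 2]}
  6. unlink(a)  ⇒  F.F.....  {c→[0, 2]}
  7. truncate(c, 1)  ⇒  F.......  {c→[0]}
  8. create(d)  ⇒  FF......  {c→[0]; d→[1]}
  9. append(d, 2)  ⇒  FFFF....  {c→[0]; d→[1, 2, 3]}

blocks(d) = [1, 2, 3]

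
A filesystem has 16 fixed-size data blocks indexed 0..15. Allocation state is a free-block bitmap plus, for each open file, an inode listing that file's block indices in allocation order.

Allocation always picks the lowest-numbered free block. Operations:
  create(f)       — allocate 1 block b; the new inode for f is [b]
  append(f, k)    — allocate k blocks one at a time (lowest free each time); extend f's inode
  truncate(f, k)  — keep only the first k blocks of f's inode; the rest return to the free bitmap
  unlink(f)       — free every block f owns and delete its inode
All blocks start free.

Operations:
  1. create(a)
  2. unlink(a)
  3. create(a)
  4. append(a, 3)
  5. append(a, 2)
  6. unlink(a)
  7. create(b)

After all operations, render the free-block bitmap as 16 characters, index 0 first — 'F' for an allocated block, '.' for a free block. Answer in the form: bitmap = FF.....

after create(a) → a:[0]  free=[F...............]
after unlink(a) →   free=[................]
after create(a) → a:[0]  free=[F...............]
after append(a, 3) → a:[0, 1, 2, 3]  free=[FFFF............]
after append(a, 2) → a:[0, 1, 2, 3, 4, 5]  free=[FFFFFF..........]
after unlink(a) →   free=[................]
after create(b) → b:[0]  free=[F...............]

bitmap = F...............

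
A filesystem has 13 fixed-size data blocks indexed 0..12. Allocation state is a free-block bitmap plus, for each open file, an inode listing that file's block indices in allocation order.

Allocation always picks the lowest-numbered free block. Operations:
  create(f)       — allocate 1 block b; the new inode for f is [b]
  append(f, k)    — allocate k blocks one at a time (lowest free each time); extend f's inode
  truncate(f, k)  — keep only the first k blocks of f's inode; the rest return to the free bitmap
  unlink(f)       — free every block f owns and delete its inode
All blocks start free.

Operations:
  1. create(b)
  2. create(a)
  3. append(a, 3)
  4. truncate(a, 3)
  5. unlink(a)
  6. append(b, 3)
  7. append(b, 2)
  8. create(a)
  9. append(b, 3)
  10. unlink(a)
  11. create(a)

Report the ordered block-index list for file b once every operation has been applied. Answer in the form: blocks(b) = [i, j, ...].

blocks(b) = [0, 1, 2, 3, 4, 5, 7, 8, 9]

[1] create(b) — b=0 (map F............)
[2] create(a) — a=1 b=0 (map FF...........)
[3] append(a, 3) — a=1,2,3,4 b=0 (map FFFFF........)
[4] truncate(a, 3) — a=1,2,3 b=0 (map FFFF.........)
[5] unlink(a) — b=0 (map F............)
[6] append(b, 3) — b=0,1,2,3 (map FFFF.........)
[7] append(b, 2) — b=0,1,2,3,4,5 (map FFFFFF.......)
[8] create(a) — a=6 b=0,1,2,3,4,5 (map FFFFFFF......)
[9] append(b, 3) — a=6 b=0,1,2,3,4,5,7,8,9 (map FFFFFFFFFF...)
[10] unlink(a) — b=0,1,2,3,4,5,7,8,9 (map FFFFFF.FFF...)
[11] create(a) — a=6 b=0,1,2,3,4,5,7,8,9 (map FFFFFFFFFF...)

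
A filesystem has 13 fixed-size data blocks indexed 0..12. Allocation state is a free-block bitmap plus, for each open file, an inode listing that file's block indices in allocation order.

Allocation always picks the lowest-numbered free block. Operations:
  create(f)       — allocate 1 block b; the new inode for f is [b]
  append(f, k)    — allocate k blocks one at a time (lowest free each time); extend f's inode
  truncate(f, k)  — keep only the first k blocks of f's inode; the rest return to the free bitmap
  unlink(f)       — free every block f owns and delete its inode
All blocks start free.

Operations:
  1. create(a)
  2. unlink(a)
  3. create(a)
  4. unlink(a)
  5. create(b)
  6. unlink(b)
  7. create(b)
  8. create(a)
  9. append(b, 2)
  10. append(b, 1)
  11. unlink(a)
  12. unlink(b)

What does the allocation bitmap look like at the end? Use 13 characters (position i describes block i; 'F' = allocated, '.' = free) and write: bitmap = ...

bitmap = .............

after create(a) → a:[0]  free=[F............]
after unlink(a) →   free=[.............]
after create(a) → a:[0]  free=[F............]
after unlink(a) →   free=[.............]
after create(b) → b:[0]  free=[F............]
after unlink(b) →   free=[.............]
after create(b) → b:[0]  free=[F............]
after create(a) → a:[1], b:[0]  free=[FF...........]
after append(b, 2) → a:[1], b:[0, 2, 3]  free=[FFFF.........]
after append(b, 1) → a:[1], b:[0, 2, 3, 4]  free=[FFFFF........]
after unlink(a) → b:[0, 2, 3, 4]  free=[F.FFF........]
after unlink(b) →   free=[.............]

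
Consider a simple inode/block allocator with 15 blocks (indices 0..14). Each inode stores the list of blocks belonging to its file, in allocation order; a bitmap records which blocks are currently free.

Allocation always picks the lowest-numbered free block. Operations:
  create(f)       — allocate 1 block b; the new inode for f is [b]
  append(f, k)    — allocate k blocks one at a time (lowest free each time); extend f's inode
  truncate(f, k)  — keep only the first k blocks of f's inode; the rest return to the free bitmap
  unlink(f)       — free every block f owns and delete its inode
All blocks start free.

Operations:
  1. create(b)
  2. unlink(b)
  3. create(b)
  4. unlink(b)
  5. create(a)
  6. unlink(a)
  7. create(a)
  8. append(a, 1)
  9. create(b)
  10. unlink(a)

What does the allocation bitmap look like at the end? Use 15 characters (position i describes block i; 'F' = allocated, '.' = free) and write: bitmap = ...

after create(b) → b:[0]  free=[F..............]
after unlink(b) →   free=[...............]
after create(b) → b:[0]  free=[F..............]
after unlink(b) →   free=[...............]
after create(a) → a:[0]  free=[F..............]
after unlink(a) →   free=[...............]
after create(a) → a:[0]  free=[F..............]
after append(a, 1) → a:[0, 1]  free=[FF.............]
after create(b) → a:[0, 1], b:[2]  free=[FFF............]
after unlink(a) → b:[2]  free=[..F............]

bitmap = ..F............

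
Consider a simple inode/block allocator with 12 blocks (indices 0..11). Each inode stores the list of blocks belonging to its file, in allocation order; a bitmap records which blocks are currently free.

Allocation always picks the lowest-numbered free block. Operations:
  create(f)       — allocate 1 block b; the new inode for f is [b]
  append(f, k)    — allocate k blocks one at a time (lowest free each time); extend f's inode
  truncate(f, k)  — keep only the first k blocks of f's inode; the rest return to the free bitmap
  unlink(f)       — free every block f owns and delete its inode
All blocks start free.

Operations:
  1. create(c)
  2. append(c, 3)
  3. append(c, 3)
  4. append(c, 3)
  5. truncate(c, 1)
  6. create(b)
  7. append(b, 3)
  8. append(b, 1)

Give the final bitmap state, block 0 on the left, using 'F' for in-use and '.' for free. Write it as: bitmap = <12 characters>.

bitmap = FFFFFF......

[1] create(c) — c=0 (map F...........)
[2] append(c, 3) — c=0,1,2,3 (map FFFF........)
[3] append(c, 3) — c=0,1,2,3,4,5,6 (map FFFFFFF.....)
[4] append(c, 3) — c=0,1,2,3,4,5,6,7,8,9 (map FFFFFFFFFF..)
[5] truncate(c, 1) — c=0 (map F...........)
[6] create(b) — b=1 c=0 (map FF..........)
[7] append(b, 3) — b=1,2,3,4 c=0 (map FFFFF.......)
[8] append(b, 1) — b=1,2,3,4,5 c=0 (map FFFFFF......)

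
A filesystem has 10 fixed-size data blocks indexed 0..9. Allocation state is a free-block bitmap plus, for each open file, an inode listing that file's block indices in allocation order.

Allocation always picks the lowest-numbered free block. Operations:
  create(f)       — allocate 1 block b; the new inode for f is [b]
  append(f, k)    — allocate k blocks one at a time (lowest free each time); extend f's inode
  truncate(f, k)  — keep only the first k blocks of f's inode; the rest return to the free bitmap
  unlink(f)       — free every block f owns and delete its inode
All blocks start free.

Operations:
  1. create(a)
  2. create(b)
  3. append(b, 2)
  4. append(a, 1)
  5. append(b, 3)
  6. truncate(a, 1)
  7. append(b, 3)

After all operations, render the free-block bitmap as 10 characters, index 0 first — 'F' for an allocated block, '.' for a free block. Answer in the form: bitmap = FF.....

bitmap = FFFFFFFFFF

after create(a) → a:[0]  free=[F.........]
after create(b) → a:[0], b:[1]  free=[FF........]
after append(b, 2) → a:[0], b:[1, 2, 3]  free=[FFFF......]
after append(a, 1) → a:[0, 4], b:[1, 2, 3]  free=[FFFFF.....]
after append(b, 3) → a:[0, 4], b:[1, 2, 3, 5, 6, 7]  free=[FFFFFFFF..]
after truncate(a, 1) → a:[0], b:[1, 2, 3, 5, 6, 7]  free=[FFFF.FFF..]
after append(b, 3) → a:[0], b:[1, 2, 3, 5, 6, 7, 4, 8, 9]  free=[FFFFFFFFFF]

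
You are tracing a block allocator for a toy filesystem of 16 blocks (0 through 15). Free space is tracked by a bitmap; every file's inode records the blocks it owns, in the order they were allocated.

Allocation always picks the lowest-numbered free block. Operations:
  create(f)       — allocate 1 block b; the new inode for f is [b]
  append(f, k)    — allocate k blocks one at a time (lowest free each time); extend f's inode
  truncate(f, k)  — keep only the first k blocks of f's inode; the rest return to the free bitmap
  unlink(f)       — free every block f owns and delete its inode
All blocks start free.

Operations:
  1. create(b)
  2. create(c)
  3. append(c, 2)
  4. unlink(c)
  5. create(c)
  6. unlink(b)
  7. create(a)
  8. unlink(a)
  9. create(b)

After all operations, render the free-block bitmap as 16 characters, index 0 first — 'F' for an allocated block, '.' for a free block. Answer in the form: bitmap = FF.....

after create(b) → b:[0]  free=[F...............]
after create(c) → b:[0], c:[1]  free=[FF..............]
after append(c, 2) → b:[0], c:[1, 2, 3]  free=[FFFF............]
after unlink(c) → b:[0]  free=[F...............]
after create(c) → b:[0], c:[1]  free=[FF..............]
after unlink(b) → c:[1]  free=[.F..............]
after create(a) → a:[0], c:[1]  free=[FF..............]
after unlink(a) → c:[1]  free=[.F..............]
after create(b) → b:[0], c:[1]  free=[FF..............]

bitmap = FF..............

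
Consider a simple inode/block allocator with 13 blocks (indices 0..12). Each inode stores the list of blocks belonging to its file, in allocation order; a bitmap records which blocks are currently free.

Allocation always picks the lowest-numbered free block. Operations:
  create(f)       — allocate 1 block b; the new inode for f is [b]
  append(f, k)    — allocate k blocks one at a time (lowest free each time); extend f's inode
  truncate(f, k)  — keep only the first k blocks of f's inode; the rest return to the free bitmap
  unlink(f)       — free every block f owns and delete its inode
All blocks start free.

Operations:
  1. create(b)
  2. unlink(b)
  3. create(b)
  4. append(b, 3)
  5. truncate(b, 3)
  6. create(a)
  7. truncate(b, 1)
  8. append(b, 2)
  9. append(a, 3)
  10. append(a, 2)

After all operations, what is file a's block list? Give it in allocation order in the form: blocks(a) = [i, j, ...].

blocks(a) = [3, 4, 5, 6, 7, 8]

after create(b) → b:[0]  free=[F............]
after unlink(b) →   free=[.............]
after create(b) → b:[0]  free=[F............]
after append(b, 3) → b:[0, 1, 2, 3]  free=[FFFF.........]
after truncate(b, 3) → b:[0, 1, 2]  free=[FFF..........]
after create(a) → a:[3], b:[0, 1, 2]  free=[FFFF.........]
after truncate(b, 1) → a:[3], b:[0]  free=[F..F.........]
after append(b, 2) → a:[3], b:[0, 1, 2]  free=[FFFF.........]
after append(a, 3) → a:[3, 4, 5, 6], b:[0, 1, 2]  free=[FFFFFFF......]
after append(a, 2) → a:[3, 4, 5, 6, 7, 8], b:[0, 1, 2]  free=[FFFFFFFFF....]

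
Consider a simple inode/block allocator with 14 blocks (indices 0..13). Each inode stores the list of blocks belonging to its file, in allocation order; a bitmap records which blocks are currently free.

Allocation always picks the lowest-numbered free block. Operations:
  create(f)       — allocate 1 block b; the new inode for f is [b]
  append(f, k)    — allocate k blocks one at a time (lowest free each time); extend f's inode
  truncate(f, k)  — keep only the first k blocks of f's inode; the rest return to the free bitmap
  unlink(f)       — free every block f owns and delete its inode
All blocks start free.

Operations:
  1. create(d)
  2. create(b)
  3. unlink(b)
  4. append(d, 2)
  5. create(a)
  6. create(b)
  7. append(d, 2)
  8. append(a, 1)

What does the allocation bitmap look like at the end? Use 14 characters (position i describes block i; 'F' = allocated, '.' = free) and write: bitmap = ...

bitmap = FFFFFFFF......

  1. create(d)  ⇒  F.............  {d→[0]}
  2. create(b)  ⇒  FF............  {b→[1]; d→[0]}
  3. unlink(b)  ⇒  F.............  {d→[0]}
  4. append(d, 2)  ⇒  FFF...........  {d→[0, 1, 2]}
  5. create(a)  ⇒  FFFF..........  {a→[3]; d→[0, 1, 2]}
  6. create(b)  ⇒  FFFFF.........  {a→[3]; b→[4]; d→[0, 1, 2]}
  7. append(d, 2)  ⇒  FFFFFFF.......  {a→[3]; b→[4]; d→[0, 1, 2, 5, 6]}
  8. append(a, 1)  ⇒  FFFFFFFF......  {a→[3, 7]; b→[4]; d→[0, 1, 2, 5, 6]}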